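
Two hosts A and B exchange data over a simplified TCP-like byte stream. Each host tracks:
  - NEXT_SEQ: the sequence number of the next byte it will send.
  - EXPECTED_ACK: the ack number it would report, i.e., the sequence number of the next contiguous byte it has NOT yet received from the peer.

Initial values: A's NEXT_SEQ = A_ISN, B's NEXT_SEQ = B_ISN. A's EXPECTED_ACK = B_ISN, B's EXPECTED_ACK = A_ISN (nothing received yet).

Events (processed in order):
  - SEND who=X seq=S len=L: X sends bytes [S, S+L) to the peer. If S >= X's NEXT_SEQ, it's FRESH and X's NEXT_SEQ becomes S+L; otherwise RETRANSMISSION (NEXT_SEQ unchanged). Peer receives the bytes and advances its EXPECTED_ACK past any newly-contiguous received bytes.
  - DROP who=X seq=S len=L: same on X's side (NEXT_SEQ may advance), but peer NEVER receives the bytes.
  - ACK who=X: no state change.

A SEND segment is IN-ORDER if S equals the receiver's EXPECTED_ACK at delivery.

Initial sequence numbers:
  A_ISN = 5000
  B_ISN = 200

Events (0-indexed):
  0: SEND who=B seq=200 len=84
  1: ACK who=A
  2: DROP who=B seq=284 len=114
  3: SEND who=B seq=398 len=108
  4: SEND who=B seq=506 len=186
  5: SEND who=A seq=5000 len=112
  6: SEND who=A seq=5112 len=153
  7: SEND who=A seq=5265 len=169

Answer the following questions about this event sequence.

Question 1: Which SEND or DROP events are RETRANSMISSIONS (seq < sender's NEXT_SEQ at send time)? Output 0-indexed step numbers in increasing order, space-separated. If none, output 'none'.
Answer: none

Derivation:
Step 0: SEND seq=200 -> fresh
Step 2: DROP seq=284 -> fresh
Step 3: SEND seq=398 -> fresh
Step 4: SEND seq=506 -> fresh
Step 5: SEND seq=5000 -> fresh
Step 6: SEND seq=5112 -> fresh
Step 7: SEND seq=5265 -> fresh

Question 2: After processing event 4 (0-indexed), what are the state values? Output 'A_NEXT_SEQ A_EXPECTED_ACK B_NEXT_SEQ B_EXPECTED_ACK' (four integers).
After event 0: A_seq=5000 A_ack=284 B_seq=284 B_ack=5000
After event 1: A_seq=5000 A_ack=284 B_seq=284 B_ack=5000
After event 2: A_seq=5000 A_ack=284 B_seq=398 B_ack=5000
After event 3: A_seq=5000 A_ack=284 B_seq=506 B_ack=5000
After event 4: A_seq=5000 A_ack=284 B_seq=692 B_ack=5000

5000 284 692 5000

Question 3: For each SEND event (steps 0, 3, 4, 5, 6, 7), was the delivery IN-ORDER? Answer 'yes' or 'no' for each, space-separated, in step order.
Step 0: SEND seq=200 -> in-order
Step 3: SEND seq=398 -> out-of-order
Step 4: SEND seq=506 -> out-of-order
Step 5: SEND seq=5000 -> in-order
Step 6: SEND seq=5112 -> in-order
Step 7: SEND seq=5265 -> in-order

Answer: yes no no yes yes yes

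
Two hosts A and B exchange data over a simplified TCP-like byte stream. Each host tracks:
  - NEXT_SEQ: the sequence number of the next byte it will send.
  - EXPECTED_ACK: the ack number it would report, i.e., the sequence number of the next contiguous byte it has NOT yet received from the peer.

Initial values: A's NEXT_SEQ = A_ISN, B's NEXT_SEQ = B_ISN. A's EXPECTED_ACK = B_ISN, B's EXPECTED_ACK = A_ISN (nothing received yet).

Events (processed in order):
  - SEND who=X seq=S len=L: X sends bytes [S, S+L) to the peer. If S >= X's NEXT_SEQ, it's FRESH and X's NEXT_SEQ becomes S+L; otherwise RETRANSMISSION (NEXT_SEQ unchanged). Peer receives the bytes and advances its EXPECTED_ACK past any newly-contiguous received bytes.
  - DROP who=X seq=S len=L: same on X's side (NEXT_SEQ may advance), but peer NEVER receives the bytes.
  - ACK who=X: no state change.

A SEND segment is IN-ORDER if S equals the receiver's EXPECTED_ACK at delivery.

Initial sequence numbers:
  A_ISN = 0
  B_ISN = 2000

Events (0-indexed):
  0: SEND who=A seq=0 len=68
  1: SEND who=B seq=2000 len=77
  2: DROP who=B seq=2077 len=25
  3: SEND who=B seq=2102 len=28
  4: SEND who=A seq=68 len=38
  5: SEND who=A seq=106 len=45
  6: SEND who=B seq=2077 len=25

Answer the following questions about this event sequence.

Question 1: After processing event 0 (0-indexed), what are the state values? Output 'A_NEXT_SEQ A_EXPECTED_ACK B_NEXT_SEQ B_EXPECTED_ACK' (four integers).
After event 0: A_seq=68 A_ack=2000 B_seq=2000 B_ack=68

68 2000 2000 68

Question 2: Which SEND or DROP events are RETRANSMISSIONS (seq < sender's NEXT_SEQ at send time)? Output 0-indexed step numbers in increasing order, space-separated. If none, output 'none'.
Step 0: SEND seq=0 -> fresh
Step 1: SEND seq=2000 -> fresh
Step 2: DROP seq=2077 -> fresh
Step 3: SEND seq=2102 -> fresh
Step 4: SEND seq=68 -> fresh
Step 5: SEND seq=106 -> fresh
Step 6: SEND seq=2077 -> retransmit

Answer: 6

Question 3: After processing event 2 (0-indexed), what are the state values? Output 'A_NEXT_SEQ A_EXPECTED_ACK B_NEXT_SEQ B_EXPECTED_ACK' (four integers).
After event 0: A_seq=68 A_ack=2000 B_seq=2000 B_ack=68
After event 1: A_seq=68 A_ack=2077 B_seq=2077 B_ack=68
After event 2: A_seq=68 A_ack=2077 B_seq=2102 B_ack=68

68 2077 2102 68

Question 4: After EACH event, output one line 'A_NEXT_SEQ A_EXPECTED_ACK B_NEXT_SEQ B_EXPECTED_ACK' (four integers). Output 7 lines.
68 2000 2000 68
68 2077 2077 68
68 2077 2102 68
68 2077 2130 68
106 2077 2130 106
151 2077 2130 151
151 2130 2130 151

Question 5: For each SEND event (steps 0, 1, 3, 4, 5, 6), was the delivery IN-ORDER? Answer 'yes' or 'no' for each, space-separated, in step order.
Step 0: SEND seq=0 -> in-order
Step 1: SEND seq=2000 -> in-order
Step 3: SEND seq=2102 -> out-of-order
Step 4: SEND seq=68 -> in-order
Step 5: SEND seq=106 -> in-order
Step 6: SEND seq=2077 -> in-order

Answer: yes yes no yes yes yes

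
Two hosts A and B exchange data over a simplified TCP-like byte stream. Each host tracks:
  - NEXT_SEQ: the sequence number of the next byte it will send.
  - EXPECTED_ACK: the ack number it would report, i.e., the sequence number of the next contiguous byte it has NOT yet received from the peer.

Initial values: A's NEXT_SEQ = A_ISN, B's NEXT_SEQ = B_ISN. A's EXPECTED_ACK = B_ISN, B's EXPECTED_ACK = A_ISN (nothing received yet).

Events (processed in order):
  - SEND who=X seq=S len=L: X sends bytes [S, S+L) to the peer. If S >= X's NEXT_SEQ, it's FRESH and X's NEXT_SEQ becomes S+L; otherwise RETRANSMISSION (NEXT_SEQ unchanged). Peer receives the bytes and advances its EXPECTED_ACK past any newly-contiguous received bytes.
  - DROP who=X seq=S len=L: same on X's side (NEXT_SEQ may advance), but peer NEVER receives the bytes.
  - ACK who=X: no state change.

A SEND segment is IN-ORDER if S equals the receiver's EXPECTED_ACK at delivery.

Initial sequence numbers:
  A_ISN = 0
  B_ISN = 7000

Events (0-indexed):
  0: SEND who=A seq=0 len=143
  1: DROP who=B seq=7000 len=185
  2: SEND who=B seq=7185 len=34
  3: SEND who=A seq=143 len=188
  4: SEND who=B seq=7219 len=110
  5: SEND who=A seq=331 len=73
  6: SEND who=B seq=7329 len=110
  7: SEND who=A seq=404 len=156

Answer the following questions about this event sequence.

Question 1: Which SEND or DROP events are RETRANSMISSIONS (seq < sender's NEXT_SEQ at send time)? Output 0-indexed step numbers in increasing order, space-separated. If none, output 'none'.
Answer: none

Derivation:
Step 0: SEND seq=0 -> fresh
Step 1: DROP seq=7000 -> fresh
Step 2: SEND seq=7185 -> fresh
Step 3: SEND seq=143 -> fresh
Step 4: SEND seq=7219 -> fresh
Step 5: SEND seq=331 -> fresh
Step 6: SEND seq=7329 -> fresh
Step 7: SEND seq=404 -> fresh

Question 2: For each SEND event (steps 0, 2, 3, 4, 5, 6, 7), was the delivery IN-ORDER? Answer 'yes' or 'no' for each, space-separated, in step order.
Step 0: SEND seq=0 -> in-order
Step 2: SEND seq=7185 -> out-of-order
Step 3: SEND seq=143 -> in-order
Step 4: SEND seq=7219 -> out-of-order
Step 5: SEND seq=331 -> in-order
Step 6: SEND seq=7329 -> out-of-order
Step 7: SEND seq=404 -> in-order

Answer: yes no yes no yes no yes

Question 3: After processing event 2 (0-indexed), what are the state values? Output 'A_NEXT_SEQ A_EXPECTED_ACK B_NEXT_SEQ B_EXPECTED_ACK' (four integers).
After event 0: A_seq=143 A_ack=7000 B_seq=7000 B_ack=143
After event 1: A_seq=143 A_ack=7000 B_seq=7185 B_ack=143
After event 2: A_seq=143 A_ack=7000 B_seq=7219 B_ack=143

143 7000 7219 143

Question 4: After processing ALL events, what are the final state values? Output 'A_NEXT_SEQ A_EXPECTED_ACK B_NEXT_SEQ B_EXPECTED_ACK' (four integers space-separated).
Answer: 560 7000 7439 560

Derivation:
After event 0: A_seq=143 A_ack=7000 B_seq=7000 B_ack=143
After event 1: A_seq=143 A_ack=7000 B_seq=7185 B_ack=143
After event 2: A_seq=143 A_ack=7000 B_seq=7219 B_ack=143
After event 3: A_seq=331 A_ack=7000 B_seq=7219 B_ack=331
After event 4: A_seq=331 A_ack=7000 B_seq=7329 B_ack=331
After event 5: A_seq=404 A_ack=7000 B_seq=7329 B_ack=404
After event 6: A_seq=404 A_ack=7000 B_seq=7439 B_ack=404
After event 7: A_seq=560 A_ack=7000 B_seq=7439 B_ack=560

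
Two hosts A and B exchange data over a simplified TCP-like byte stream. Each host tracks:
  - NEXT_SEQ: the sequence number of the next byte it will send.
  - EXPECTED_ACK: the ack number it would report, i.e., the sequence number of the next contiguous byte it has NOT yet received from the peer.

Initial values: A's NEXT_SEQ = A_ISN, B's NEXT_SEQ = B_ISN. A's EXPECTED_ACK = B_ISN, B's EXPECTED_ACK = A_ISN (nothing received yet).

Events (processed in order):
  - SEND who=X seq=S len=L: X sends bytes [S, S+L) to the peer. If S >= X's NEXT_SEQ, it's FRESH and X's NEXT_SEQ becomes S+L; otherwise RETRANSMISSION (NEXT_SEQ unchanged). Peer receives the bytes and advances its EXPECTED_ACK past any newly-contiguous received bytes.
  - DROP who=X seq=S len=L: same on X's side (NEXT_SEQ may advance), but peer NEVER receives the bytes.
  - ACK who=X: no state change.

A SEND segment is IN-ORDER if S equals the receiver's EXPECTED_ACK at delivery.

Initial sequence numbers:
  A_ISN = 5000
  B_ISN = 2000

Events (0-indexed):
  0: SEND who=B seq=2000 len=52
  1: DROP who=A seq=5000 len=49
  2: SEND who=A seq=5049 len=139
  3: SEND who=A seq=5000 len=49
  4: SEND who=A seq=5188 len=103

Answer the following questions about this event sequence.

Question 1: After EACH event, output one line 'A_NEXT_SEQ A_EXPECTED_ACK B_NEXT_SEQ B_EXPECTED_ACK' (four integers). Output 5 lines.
5000 2052 2052 5000
5049 2052 2052 5000
5188 2052 2052 5000
5188 2052 2052 5188
5291 2052 2052 5291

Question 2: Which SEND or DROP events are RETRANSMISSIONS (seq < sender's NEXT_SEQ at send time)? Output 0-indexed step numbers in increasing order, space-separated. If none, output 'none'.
Step 0: SEND seq=2000 -> fresh
Step 1: DROP seq=5000 -> fresh
Step 2: SEND seq=5049 -> fresh
Step 3: SEND seq=5000 -> retransmit
Step 4: SEND seq=5188 -> fresh

Answer: 3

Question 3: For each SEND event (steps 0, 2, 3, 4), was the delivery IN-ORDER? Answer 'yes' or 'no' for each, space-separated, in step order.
Step 0: SEND seq=2000 -> in-order
Step 2: SEND seq=5049 -> out-of-order
Step 3: SEND seq=5000 -> in-order
Step 4: SEND seq=5188 -> in-order

Answer: yes no yes yes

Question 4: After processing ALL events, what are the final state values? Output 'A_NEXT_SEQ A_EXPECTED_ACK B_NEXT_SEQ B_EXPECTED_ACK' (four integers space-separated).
After event 0: A_seq=5000 A_ack=2052 B_seq=2052 B_ack=5000
After event 1: A_seq=5049 A_ack=2052 B_seq=2052 B_ack=5000
After event 2: A_seq=5188 A_ack=2052 B_seq=2052 B_ack=5000
After event 3: A_seq=5188 A_ack=2052 B_seq=2052 B_ack=5188
After event 4: A_seq=5291 A_ack=2052 B_seq=2052 B_ack=5291

Answer: 5291 2052 2052 5291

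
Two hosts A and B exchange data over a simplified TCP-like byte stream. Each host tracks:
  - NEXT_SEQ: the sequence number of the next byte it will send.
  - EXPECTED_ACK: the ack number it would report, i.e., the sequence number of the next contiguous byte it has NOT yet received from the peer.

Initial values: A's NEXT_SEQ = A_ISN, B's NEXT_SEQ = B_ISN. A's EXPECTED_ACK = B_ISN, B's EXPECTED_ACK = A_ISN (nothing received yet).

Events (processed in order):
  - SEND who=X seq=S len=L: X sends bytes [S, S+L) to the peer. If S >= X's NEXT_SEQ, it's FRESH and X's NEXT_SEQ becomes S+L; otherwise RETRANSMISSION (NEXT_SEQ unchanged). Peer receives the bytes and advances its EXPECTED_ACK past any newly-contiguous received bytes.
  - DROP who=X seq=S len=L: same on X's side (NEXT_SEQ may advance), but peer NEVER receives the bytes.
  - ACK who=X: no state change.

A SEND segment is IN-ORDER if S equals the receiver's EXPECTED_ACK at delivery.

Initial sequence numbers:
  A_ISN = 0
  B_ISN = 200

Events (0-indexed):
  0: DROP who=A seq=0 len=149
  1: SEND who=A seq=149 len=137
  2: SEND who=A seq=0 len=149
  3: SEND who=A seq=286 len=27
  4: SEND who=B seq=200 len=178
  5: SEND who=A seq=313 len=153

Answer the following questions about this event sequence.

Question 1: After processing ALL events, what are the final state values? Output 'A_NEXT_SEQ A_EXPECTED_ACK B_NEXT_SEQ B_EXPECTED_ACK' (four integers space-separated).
After event 0: A_seq=149 A_ack=200 B_seq=200 B_ack=0
After event 1: A_seq=286 A_ack=200 B_seq=200 B_ack=0
After event 2: A_seq=286 A_ack=200 B_seq=200 B_ack=286
After event 3: A_seq=313 A_ack=200 B_seq=200 B_ack=313
After event 4: A_seq=313 A_ack=378 B_seq=378 B_ack=313
After event 5: A_seq=466 A_ack=378 B_seq=378 B_ack=466

Answer: 466 378 378 466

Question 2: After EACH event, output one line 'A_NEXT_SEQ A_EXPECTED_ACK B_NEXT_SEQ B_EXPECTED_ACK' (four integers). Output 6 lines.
149 200 200 0
286 200 200 0
286 200 200 286
313 200 200 313
313 378 378 313
466 378 378 466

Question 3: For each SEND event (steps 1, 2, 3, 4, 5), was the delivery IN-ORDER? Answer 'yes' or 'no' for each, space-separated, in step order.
Answer: no yes yes yes yes

Derivation:
Step 1: SEND seq=149 -> out-of-order
Step 2: SEND seq=0 -> in-order
Step 3: SEND seq=286 -> in-order
Step 4: SEND seq=200 -> in-order
Step 5: SEND seq=313 -> in-order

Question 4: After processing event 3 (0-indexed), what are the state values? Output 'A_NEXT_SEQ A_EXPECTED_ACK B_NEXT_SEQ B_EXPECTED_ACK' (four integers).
After event 0: A_seq=149 A_ack=200 B_seq=200 B_ack=0
After event 1: A_seq=286 A_ack=200 B_seq=200 B_ack=0
After event 2: A_seq=286 A_ack=200 B_seq=200 B_ack=286
After event 3: A_seq=313 A_ack=200 B_seq=200 B_ack=313

313 200 200 313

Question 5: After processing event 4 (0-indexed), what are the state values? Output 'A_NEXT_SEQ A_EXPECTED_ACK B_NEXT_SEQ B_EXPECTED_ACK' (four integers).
After event 0: A_seq=149 A_ack=200 B_seq=200 B_ack=0
After event 1: A_seq=286 A_ack=200 B_seq=200 B_ack=0
After event 2: A_seq=286 A_ack=200 B_seq=200 B_ack=286
After event 3: A_seq=313 A_ack=200 B_seq=200 B_ack=313
After event 4: A_seq=313 A_ack=378 B_seq=378 B_ack=313

313 378 378 313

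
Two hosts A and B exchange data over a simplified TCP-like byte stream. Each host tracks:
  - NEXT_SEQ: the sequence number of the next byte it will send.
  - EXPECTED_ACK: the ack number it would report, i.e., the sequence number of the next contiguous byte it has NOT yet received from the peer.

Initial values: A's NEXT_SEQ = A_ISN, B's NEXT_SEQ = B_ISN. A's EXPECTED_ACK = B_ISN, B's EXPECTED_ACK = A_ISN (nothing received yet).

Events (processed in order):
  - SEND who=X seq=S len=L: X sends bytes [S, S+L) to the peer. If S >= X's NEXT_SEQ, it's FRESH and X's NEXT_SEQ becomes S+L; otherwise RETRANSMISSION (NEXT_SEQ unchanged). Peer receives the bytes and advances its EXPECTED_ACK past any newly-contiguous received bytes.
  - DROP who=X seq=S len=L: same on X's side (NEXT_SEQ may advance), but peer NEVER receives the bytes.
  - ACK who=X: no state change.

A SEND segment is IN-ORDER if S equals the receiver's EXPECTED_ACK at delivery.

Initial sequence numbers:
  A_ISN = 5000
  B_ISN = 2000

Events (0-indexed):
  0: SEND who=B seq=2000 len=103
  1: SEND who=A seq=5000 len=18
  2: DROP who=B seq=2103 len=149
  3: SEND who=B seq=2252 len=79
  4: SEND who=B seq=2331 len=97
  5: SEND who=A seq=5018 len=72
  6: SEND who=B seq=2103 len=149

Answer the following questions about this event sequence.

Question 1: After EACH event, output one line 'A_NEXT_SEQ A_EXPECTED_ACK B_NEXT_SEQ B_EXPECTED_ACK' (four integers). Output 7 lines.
5000 2103 2103 5000
5018 2103 2103 5018
5018 2103 2252 5018
5018 2103 2331 5018
5018 2103 2428 5018
5090 2103 2428 5090
5090 2428 2428 5090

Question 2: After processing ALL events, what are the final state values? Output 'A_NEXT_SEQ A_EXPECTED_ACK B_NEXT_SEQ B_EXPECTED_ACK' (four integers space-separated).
After event 0: A_seq=5000 A_ack=2103 B_seq=2103 B_ack=5000
After event 1: A_seq=5018 A_ack=2103 B_seq=2103 B_ack=5018
After event 2: A_seq=5018 A_ack=2103 B_seq=2252 B_ack=5018
After event 3: A_seq=5018 A_ack=2103 B_seq=2331 B_ack=5018
After event 4: A_seq=5018 A_ack=2103 B_seq=2428 B_ack=5018
After event 5: A_seq=5090 A_ack=2103 B_seq=2428 B_ack=5090
After event 6: A_seq=5090 A_ack=2428 B_seq=2428 B_ack=5090

Answer: 5090 2428 2428 5090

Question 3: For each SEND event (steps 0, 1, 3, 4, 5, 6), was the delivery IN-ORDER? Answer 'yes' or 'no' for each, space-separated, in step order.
Step 0: SEND seq=2000 -> in-order
Step 1: SEND seq=5000 -> in-order
Step 3: SEND seq=2252 -> out-of-order
Step 4: SEND seq=2331 -> out-of-order
Step 5: SEND seq=5018 -> in-order
Step 6: SEND seq=2103 -> in-order

Answer: yes yes no no yes yes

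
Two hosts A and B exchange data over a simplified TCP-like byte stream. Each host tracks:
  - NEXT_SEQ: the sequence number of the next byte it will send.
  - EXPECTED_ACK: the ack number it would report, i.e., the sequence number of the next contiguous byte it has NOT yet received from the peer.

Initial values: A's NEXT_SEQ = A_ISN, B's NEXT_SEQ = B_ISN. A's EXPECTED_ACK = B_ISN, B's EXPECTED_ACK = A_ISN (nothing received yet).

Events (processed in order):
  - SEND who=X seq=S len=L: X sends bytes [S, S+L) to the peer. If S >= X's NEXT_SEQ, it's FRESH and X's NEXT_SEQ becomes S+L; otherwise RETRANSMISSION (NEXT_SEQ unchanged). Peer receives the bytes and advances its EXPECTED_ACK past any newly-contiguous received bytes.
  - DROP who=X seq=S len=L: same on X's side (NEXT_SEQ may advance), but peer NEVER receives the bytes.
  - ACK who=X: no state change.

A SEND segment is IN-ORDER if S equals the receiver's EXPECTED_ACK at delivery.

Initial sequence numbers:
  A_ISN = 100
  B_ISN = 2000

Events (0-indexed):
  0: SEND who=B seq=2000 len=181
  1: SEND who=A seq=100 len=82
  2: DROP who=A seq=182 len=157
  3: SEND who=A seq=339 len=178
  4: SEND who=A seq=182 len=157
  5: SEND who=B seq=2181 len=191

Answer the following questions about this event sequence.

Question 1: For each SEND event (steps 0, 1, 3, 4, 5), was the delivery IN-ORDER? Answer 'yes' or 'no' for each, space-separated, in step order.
Answer: yes yes no yes yes

Derivation:
Step 0: SEND seq=2000 -> in-order
Step 1: SEND seq=100 -> in-order
Step 3: SEND seq=339 -> out-of-order
Step 4: SEND seq=182 -> in-order
Step 5: SEND seq=2181 -> in-order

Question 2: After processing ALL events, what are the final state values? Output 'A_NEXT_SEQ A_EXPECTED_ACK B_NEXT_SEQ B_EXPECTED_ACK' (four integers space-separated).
Answer: 517 2372 2372 517

Derivation:
After event 0: A_seq=100 A_ack=2181 B_seq=2181 B_ack=100
After event 1: A_seq=182 A_ack=2181 B_seq=2181 B_ack=182
After event 2: A_seq=339 A_ack=2181 B_seq=2181 B_ack=182
After event 3: A_seq=517 A_ack=2181 B_seq=2181 B_ack=182
After event 4: A_seq=517 A_ack=2181 B_seq=2181 B_ack=517
After event 5: A_seq=517 A_ack=2372 B_seq=2372 B_ack=517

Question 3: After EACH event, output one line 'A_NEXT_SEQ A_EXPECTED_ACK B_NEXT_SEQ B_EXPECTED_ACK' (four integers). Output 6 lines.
100 2181 2181 100
182 2181 2181 182
339 2181 2181 182
517 2181 2181 182
517 2181 2181 517
517 2372 2372 517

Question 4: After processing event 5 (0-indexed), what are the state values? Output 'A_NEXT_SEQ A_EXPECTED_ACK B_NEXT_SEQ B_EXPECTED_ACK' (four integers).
After event 0: A_seq=100 A_ack=2181 B_seq=2181 B_ack=100
After event 1: A_seq=182 A_ack=2181 B_seq=2181 B_ack=182
After event 2: A_seq=339 A_ack=2181 B_seq=2181 B_ack=182
After event 3: A_seq=517 A_ack=2181 B_seq=2181 B_ack=182
After event 4: A_seq=517 A_ack=2181 B_seq=2181 B_ack=517
After event 5: A_seq=517 A_ack=2372 B_seq=2372 B_ack=517

517 2372 2372 517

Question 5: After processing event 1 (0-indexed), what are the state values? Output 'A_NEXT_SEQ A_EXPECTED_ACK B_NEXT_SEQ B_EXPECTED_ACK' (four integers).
After event 0: A_seq=100 A_ack=2181 B_seq=2181 B_ack=100
After event 1: A_seq=182 A_ack=2181 B_seq=2181 B_ack=182

182 2181 2181 182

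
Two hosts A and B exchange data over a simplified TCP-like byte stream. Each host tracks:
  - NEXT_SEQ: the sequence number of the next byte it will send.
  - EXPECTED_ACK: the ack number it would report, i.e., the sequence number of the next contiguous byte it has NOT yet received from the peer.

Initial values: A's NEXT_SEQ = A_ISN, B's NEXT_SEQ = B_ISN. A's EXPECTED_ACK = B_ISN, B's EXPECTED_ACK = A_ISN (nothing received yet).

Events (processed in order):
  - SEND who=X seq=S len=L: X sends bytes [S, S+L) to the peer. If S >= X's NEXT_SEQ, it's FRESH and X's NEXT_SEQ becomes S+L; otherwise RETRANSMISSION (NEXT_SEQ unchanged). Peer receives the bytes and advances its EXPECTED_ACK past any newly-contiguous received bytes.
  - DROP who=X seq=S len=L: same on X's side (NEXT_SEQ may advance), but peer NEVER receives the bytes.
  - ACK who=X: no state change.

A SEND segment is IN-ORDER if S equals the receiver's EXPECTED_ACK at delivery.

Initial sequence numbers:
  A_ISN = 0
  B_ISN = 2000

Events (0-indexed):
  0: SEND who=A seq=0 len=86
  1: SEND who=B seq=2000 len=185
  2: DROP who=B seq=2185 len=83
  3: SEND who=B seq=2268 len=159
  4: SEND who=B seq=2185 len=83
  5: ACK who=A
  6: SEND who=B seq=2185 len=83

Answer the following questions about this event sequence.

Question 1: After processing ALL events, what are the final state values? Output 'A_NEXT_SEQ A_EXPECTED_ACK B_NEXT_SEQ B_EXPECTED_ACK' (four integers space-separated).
Answer: 86 2427 2427 86

Derivation:
After event 0: A_seq=86 A_ack=2000 B_seq=2000 B_ack=86
After event 1: A_seq=86 A_ack=2185 B_seq=2185 B_ack=86
After event 2: A_seq=86 A_ack=2185 B_seq=2268 B_ack=86
After event 3: A_seq=86 A_ack=2185 B_seq=2427 B_ack=86
After event 4: A_seq=86 A_ack=2427 B_seq=2427 B_ack=86
After event 5: A_seq=86 A_ack=2427 B_seq=2427 B_ack=86
After event 6: A_seq=86 A_ack=2427 B_seq=2427 B_ack=86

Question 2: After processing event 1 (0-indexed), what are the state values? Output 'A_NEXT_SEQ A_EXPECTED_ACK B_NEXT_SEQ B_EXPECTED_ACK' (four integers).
After event 0: A_seq=86 A_ack=2000 B_seq=2000 B_ack=86
After event 1: A_seq=86 A_ack=2185 B_seq=2185 B_ack=86

86 2185 2185 86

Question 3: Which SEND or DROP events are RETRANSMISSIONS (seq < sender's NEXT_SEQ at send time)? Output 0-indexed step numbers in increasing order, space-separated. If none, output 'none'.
Answer: 4 6

Derivation:
Step 0: SEND seq=0 -> fresh
Step 1: SEND seq=2000 -> fresh
Step 2: DROP seq=2185 -> fresh
Step 3: SEND seq=2268 -> fresh
Step 4: SEND seq=2185 -> retransmit
Step 6: SEND seq=2185 -> retransmit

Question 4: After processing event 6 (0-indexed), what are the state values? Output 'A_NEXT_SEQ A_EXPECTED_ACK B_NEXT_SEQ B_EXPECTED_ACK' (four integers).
After event 0: A_seq=86 A_ack=2000 B_seq=2000 B_ack=86
After event 1: A_seq=86 A_ack=2185 B_seq=2185 B_ack=86
After event 2: A_seq=86 A_ack=2185 B_seq=2268 B_ack=86
After event 3: A_seq=86 A_ack=2185 B_seq=2427 B_ack=86
After event 4: A_seq=86 A_ack=2427 B_seq=2427 B_ack=86
After event 5: A_seq=86 A_ack=2427 B_seq=2427 B_ack=86
After event 6: A_seq=86 A_ack=2427 B_seq=2427 B_ack=86

86 2427 2427 86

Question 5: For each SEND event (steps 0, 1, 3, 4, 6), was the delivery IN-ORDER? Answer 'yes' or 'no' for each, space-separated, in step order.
Answer: yes yes no yes no

Derivation:
Step 0: SEND seq=0 -> in-order
Step 1: SEND seq=2000 -> in-order
Step 3: SEND seq=2268 -> out-of-order
Step 4: SEND seq=2185 -> in-order
Step 6: SEND seq=2185 -> out-of-order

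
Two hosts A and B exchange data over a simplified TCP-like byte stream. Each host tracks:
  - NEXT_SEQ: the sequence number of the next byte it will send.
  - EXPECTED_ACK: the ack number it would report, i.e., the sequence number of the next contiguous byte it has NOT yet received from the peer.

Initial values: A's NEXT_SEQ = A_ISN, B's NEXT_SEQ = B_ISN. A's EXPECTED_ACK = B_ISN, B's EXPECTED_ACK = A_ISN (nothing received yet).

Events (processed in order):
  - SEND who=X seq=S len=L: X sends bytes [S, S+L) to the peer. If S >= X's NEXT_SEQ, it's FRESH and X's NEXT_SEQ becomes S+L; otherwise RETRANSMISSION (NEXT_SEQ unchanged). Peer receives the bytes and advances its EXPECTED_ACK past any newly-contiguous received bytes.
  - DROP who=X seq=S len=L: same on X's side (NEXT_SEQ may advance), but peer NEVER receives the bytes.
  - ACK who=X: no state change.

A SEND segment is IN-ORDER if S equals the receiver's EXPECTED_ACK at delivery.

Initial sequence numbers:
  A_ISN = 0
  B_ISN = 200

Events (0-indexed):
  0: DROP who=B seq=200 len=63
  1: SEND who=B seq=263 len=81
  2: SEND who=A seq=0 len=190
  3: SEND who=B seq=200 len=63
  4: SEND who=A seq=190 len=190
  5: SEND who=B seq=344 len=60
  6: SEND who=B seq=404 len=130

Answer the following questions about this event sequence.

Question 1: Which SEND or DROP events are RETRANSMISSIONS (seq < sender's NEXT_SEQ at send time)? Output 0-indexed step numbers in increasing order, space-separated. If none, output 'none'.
Answer: 3

Derivation:
Step 0: DROP seq=200 -> fresh
Step 1: SEND seq=263 -> fresh
Step 2: SEND seq=0 -> fresh
Step 3: SEND seq=200 -> retransmit
Step 4: SEND seq=190 -> fresh
Step 5: SEND seq=344 -> fresh
Step 6: SEND seq=404 -> fresh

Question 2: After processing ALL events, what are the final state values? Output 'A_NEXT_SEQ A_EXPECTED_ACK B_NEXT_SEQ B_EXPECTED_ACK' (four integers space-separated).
After event 0: A_seq=0 A_ack=200 B_seq=263 B_ack=0
After event 1: A_seq=0 A_ack=200 B_seq=344 B_ack=0
After event 2: A_seq=190 A_ack=200 B_seq=344 B_ack=190
After event 3: A_seq=190 A_ack=344 B_seq=344 B_ack=190
After event 4: A_seq=380 A_ack=344 B_seq=344 B_ack=380
After event 5: A_seq=380 A_ack=404 B_seq=404 B_ack=380
After event 6: A_seq=380 A_ack=534 B_seq=534 B_ack=380

Answer: 380 534 534 380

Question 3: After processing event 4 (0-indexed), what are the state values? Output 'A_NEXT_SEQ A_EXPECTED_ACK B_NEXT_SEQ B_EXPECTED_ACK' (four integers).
After event 0: A_seq=0 A_ack=200 B_seq=263 B_ack=0
After event 1: A_seq=0 A_ack=200 B_seq=344 B_ack=0
After event 2: A_seq=190 A_ack=200 B_seq=344 B_ack=190
After event 3: A_seq=190 A_ack=344 B_seq=344 B_ack=190
After event 4: A_seq=380 A_ack=344 B_seq=344 B_ack=380

380 344 344 380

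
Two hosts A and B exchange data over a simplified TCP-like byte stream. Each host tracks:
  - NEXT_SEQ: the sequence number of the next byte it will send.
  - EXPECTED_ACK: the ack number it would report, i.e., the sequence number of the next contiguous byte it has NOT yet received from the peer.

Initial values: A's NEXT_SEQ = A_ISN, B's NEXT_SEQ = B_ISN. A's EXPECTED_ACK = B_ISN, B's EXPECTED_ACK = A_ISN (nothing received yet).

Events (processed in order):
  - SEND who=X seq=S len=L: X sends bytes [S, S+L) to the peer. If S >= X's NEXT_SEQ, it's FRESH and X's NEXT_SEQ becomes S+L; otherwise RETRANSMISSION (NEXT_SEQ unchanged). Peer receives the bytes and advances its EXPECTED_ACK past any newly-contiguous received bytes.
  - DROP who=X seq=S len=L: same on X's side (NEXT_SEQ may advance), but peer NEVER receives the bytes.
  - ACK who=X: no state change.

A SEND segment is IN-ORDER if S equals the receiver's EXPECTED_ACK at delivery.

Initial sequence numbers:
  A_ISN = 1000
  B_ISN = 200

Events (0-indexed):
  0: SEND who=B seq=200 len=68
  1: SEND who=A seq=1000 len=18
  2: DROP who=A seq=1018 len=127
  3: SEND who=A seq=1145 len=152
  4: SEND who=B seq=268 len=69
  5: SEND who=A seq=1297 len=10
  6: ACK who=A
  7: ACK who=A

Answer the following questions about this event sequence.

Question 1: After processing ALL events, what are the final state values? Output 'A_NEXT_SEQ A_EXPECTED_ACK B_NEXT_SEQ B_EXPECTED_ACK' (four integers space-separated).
After event 0: A_seq=1000 A_ack=268 B_seq=268 B_ack=1000
After event 1: A_seq=1018 A_ack=268 B_seq=268 B_ack=1018
After event 2: A_seq=1145 A_ack=268 B_seq=268 B_ack=1018
After event 3: A_seq=1297 A_ack=268 B_seq=268 B_ack=1018
After event 4: A_seq=1297 A_ack=337 B_seq=337 B_ack=1018
After event 5: A_seq=1307 A_ack=337 B_seq=337 B_ack=1018
After event 6: A_seq=1307 A_ack=337 B_seq=337 B_ack=1018
After event 7: A_seq=1307 A_ack=337 B_seq=337 B_ack=1018

Answer: 1307 337 337 1018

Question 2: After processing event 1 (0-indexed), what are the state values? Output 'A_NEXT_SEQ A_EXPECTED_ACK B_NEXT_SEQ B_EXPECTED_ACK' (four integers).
After event 0: A_seq=1000 A_ack=268 B_seq=268 B_ack=1000
After event 1: A_seq=1018 A_ack=268 B_seq=268 B_ack=1018

1018 268 268 1018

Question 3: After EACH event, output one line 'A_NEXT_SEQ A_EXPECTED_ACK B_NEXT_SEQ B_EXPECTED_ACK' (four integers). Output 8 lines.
1000 268 268 1000
1018 268 268 1018
1145 268 268 1018
1297 268 268 1018
1297 337 337 1018
1307 337 337 1018
1307 337 337 1018
1307 337 337 1018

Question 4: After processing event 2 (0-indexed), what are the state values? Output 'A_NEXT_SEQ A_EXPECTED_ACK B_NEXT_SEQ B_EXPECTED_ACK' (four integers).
After event 0: A_seq=1000 A_ack=268 B_seq=268 B_ack=1000
After event 1: A_seq=1018 A_ack=268 B_seq=268 B_ack=1018
After event 2: A_seq=1145 A_ack=268 B_seq=268 B_ack=1018

1145 268 268 1018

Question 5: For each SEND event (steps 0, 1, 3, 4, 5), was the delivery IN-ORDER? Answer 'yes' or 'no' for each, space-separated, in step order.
Answer: yes yes no yes no

Derivation:
Step 0: SEND seq=200 -> in-order
Step 1: SEND seq=1000 -> in-order
Step 3: SEND seq=1145 -> out-of-order
Step 4: SEND seq=268 -> in-order
Step 5: SEND seq=1297 -> out-of-order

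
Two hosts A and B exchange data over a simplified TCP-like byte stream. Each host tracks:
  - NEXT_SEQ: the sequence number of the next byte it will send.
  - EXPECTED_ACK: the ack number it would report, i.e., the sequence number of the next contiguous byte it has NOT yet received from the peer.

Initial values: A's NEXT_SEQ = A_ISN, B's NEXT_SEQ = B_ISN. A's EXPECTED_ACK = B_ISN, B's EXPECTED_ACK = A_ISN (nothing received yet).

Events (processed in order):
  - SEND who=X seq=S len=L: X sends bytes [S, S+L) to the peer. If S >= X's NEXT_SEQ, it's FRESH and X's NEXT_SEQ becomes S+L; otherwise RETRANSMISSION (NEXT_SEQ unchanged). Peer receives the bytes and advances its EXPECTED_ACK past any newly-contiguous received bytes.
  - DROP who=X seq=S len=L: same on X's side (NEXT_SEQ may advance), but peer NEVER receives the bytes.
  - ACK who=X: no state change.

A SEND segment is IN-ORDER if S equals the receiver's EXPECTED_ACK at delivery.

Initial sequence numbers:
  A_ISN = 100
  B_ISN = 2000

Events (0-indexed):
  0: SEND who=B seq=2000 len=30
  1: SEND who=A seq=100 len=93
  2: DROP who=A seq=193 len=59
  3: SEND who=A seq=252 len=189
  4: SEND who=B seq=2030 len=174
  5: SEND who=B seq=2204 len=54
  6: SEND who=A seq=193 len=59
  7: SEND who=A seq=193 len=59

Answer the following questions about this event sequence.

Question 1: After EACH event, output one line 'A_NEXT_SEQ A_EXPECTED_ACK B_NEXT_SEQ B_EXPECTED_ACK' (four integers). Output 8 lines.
100 2030 2030 100
193 2030 2030 193
252 2030 2030 193
441 2030 2030 193
441 2204 2204 193
441 2258 2258 193
441 2258 2258 441
441 2258 2258 441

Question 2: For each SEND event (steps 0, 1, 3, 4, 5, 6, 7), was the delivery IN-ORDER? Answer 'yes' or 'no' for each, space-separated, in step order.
Answer: yes yes no yes yes yes no

Derivation:
Step 0: SEND seq=2000 -> in-order
Step 1: SEND seq=100 -> in-order
Step 3: SEND seq=252 -> out-of-order
Step 4: SEND seq=2030 -> in-order
Step 5: SEND seq=2204 -> in-order
Step 6: SEND seq=193 -> in-order
Step 7: SEND seq=193 -> out-of-order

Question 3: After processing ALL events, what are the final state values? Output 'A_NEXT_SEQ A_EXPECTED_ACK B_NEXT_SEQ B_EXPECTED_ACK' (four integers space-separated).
After event 0: A_seq=100 A_ack=2030 B_seq=2030 B_ack=100
After event 1: A_seq=193 A_ack=2030 B_seq=2030 B_ack=193
After event 2: A_seq=252 A_ack=2030 B_seq=2030 B_ack=193
After event 3: A_seq=441 A_ack=2030 B_seq=2030 B_ack=193
After event 4: A_seq=441 A_ack=2204 B_seq=2204 B_ack=193
After event 5: A_seq=441 A_ack=2258 B_seq=2258 B_ack=193
After event 6: A_seq=441 A_ack=2258 B_seq=2258 B_ack=441
After event 7: A_seq=441 A_ack=2258 B_seq=2258 B_ack=441

Answer: 441 2258 2258 441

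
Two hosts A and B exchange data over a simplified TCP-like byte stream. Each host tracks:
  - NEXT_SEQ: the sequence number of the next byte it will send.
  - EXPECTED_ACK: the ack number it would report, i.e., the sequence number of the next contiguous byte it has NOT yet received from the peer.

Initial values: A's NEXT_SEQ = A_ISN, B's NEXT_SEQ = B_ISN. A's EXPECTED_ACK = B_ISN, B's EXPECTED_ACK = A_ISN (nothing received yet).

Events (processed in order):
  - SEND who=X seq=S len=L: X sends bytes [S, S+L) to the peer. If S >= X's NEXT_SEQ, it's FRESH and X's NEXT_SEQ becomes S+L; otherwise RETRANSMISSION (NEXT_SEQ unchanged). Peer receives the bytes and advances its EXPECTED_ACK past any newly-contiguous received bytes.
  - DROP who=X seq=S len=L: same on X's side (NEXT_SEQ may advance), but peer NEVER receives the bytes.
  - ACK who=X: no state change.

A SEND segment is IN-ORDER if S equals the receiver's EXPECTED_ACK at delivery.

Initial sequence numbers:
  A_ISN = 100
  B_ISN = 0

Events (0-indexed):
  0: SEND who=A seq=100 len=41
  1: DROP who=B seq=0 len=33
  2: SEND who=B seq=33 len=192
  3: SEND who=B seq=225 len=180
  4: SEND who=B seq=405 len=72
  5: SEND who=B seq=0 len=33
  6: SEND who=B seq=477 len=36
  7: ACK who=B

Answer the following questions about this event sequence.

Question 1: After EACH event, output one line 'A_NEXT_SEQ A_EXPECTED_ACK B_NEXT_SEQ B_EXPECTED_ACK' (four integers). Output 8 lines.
141 0 0 141
141 0 33 141
141 0 225 141
141 0 405 141
141 0 477 141
141 477 477 141
141 513 513 141
141 513 513 141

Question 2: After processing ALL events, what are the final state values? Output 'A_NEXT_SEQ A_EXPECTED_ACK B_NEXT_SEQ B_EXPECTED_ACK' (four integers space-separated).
Answer: 141 513 513 141

Derivation:
After event 0: A_seq=141 A_ack=0 B_seq=0 B_ack=141
After event 1: A_seq=141 A_ack=0 B_seq=33 B_ack=141
After event 2: A_seq=141 A_ack=0 B_seq=225 B_ack=141
After event 3: A_seq=141 A_ack=0 B_seq=405 B_ack=141
After event 4: A_seq=141 A_ack=0 B_seq=477 B_ack=141
After event 5: A_seq=141 A_ack=477 B_seq=477 B_ack=141
After event 6: A_seq=141 A_ack=513 B_seq=513 B_ack=141
After event 7: A_seq=141 A_ack=513 B_seq=513 B_ack=141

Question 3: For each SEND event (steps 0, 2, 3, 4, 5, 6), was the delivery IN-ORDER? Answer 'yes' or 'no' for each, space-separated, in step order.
Step 0: SEND seq=100 -> in-order
Step 2: SEND seq=33 -> out-of-order
Step 3: SEND seq=225 -> out-of-order
Step 4: SEND seq=405 -> out-of-order
Step 5: SEND seq=0 -> in-order
Step 6: SEND seq=477 -> in-order

Answer: yes no no no yes yes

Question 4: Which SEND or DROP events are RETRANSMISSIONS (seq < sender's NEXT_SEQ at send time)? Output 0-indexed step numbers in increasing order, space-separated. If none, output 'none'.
Step 0: SEND seq=100 -> fresh
Step 1: DROP seq=0 -> fresh
Step 2: SEND seq=33 -> fresh
Step 3: SEND seq=225 -> fresh
Step 4: SEND seq=405 -> fresh
Step 5: SEND seq=0 -> retransmit
Step 6: SEND seq=477 -> fresh

Answer: 5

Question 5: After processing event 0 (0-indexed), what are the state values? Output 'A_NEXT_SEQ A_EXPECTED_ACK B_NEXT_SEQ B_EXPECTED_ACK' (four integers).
After event 0: A_seq=141 A_ack=0 B_seq=0 B_ack=141

141 0 0 141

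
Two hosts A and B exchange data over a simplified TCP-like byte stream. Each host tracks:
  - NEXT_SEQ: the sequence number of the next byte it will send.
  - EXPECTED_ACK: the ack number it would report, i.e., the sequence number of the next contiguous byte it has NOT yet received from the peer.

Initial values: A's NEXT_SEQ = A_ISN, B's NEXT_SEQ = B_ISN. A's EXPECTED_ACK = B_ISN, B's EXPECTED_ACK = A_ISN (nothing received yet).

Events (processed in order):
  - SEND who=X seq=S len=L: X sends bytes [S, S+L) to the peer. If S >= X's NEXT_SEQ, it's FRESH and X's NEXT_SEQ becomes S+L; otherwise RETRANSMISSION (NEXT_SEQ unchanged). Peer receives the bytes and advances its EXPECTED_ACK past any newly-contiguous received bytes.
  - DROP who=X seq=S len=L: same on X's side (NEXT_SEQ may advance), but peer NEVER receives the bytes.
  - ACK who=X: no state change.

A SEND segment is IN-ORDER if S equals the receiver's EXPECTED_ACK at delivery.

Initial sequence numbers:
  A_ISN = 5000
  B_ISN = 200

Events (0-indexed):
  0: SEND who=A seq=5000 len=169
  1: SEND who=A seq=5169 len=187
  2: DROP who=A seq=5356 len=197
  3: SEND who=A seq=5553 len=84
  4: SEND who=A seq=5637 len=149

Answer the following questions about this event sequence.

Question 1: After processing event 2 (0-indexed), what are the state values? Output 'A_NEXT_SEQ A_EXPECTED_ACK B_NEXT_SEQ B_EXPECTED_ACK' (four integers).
After event 0: A_seq=5169 A_ack=200 B_seq=200 B_ack=5169
After event 1: A_seq=5356 A_ack=200 B_seq=200 B_ack=5356
After event 2: A_seq=5553 A_ack=200 B_seq=200 B_ack=5356

5553 200 200 5356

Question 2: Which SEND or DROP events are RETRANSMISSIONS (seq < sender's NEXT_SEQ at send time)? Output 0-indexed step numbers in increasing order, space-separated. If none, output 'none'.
Answer: none

Derivation:
Step 0: SEND seq=5000 -> fresh
Step 1: SEND seq=5169 -> fresh
Step 2: DROP seq=5356 -> fresh
Step 3: SEND seq=5553 -> fresh
Step 4: SEND seq=5637 -> fresh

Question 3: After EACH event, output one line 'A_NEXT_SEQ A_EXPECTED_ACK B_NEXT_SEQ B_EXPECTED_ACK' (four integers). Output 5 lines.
5169 200 200 5169
5356 200 200 5356
5553 200 200 5356
5637 200 200 5356
5786 200 200 5356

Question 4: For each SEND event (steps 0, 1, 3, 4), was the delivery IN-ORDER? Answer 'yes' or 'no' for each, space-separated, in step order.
Step 0: SEND seq=5000 -> in-order
Step 1: SEND seq=5169 -> in-order
Step 3: SEND seq=5553 -> out-of-order
Step 4: SEND seq=5637 -> out-of-order

Answer: yes yes no no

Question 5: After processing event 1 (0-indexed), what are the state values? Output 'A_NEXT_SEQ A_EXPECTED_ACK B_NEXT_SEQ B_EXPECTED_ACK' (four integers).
After event 0: A_seq=5169 A_ack=200 B_seq=200 B_ack=5169
After event 1: A_seq=5356 A_ack=200 B_seq=200 B_ack=5356

5356 200 200 5356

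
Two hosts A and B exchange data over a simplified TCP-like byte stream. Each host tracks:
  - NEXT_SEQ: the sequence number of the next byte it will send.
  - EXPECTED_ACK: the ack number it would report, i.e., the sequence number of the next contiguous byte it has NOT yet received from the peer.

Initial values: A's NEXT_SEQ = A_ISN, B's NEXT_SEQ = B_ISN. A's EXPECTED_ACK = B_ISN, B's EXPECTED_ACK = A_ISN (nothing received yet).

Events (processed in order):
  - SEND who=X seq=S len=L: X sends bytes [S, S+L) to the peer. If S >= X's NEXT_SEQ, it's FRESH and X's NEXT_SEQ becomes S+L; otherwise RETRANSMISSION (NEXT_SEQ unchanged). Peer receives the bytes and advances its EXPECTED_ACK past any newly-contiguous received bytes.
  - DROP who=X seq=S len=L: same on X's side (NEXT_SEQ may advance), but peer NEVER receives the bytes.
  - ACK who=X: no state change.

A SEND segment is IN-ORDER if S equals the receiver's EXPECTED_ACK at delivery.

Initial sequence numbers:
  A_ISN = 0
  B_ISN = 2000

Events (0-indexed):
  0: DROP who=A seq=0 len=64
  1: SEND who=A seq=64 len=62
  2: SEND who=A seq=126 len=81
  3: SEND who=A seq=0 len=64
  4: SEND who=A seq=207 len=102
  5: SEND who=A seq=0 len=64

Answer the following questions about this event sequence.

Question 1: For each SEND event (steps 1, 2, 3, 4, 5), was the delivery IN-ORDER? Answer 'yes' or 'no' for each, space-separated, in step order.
Answer: no no yes yes no

Derivation:
Step 1: SEND seq=64 -> out-of-order
Step 2: SEND seq=126 -> out-of-order
Step 3: SEND seq=0 -> in-order
Step 4: SEND seq=207 -> in-order
Step 5: SEND seq=0 -> out-of-order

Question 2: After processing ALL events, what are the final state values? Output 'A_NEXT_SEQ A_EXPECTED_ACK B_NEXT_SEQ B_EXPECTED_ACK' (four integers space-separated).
Answer: 309 2000 2000 309

Derivation:
After event 0: A_seq=64 A_ack=2000 B_seq=2000 B_ack=0
After event 1: A_seq=126 A_ack=2000 B_seq=2000 B_ack=0
After event 2: A_seq=207 A_ack=2000 B_seq=2000 B_ack=0
After event 3: A_seq=207 A_ack=2000 B_seq=2000 B_ack=207
After event 4: A_seq=309 A_ack=2000 B_seq=2000 B_ack=309
After event 5: A_seq=309 A_ack=2000 B_seq=2000 B_ack=309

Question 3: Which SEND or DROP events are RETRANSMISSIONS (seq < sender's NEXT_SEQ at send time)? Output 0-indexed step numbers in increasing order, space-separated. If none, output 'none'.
Answer: 3 5

Derivation:
Step 0: DROP seq=0 -> fresh
Step 1: SEND seq=64 -> fresh
Step 2: SEND seq=126 -> fresh
Step 3: SEND seq=0 -> retransmit
Step 4: SEND seq=207 -> fresh
Step 5: SEND seq=0 -> retransmit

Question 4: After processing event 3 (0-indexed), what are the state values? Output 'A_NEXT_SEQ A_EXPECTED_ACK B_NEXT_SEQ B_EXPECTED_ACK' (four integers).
After event 0: A_seq=64 A_ack=2000 B_seq=2000 B_ack=0
After event 1: A_seq=126 A_ack=2000 B_seq=2000 B_ack=0
After event 2: A_seq=207 A_ack=2000 B_seq=2000 B_ack=0
After event 3: A_seq=207 A_ack=2000 B_seq=2000 B_ack=207

207 2000 2000 207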